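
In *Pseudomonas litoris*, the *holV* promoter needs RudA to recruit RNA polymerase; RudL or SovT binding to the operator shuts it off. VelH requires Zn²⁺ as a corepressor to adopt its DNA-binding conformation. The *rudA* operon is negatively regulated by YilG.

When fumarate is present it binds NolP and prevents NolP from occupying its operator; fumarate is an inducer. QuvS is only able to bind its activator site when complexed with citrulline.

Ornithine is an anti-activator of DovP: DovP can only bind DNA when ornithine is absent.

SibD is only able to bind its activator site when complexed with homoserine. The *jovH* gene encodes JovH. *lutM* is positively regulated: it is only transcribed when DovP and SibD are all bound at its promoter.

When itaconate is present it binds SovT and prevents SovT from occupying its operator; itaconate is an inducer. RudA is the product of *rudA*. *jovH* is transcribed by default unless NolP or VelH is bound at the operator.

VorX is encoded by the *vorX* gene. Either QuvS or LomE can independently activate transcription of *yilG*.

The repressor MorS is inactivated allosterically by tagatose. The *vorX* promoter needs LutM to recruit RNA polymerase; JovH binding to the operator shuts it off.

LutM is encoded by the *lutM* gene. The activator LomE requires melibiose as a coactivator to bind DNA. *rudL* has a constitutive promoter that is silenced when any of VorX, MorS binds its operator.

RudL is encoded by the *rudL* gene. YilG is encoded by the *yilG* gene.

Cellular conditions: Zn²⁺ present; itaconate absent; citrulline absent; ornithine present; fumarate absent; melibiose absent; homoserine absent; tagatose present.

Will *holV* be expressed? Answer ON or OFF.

Fumarate is absent, so NolP is active.
Zn²⁺ is present, so VelH is active.
With repressor NolP bound, *jovH* is not transcribed.
So JovH is not produced.
Ornithine is present, so DovP is inactive.
Homoserine is absent, so SibD is inactive.
Required activator DovP is absent, so *lutM* is not transcribed.
So LutM is not produced.
Required activator LutM is absent, so *vorX* is not transcribed.
So VorX is not produced.
Tagatose is present, so MorS is inactive.
With no repressor bound, *rudL* is transcribed.
So RudL is produced and active.
Itaconate is absent, so SovT is active.
Citrulline is absent, so QuvS is inactive.
Melibiose is absent, so LomE is inactive.
No activator is available at the *yilG* promoter, so *yilG* is not transcribed.
So YilG is not produced.
With no repressor bound, *rudA* is transcribed.
So RudA is produced and active.
With repressor RudL bound, *holV* is not transcribed.

OFF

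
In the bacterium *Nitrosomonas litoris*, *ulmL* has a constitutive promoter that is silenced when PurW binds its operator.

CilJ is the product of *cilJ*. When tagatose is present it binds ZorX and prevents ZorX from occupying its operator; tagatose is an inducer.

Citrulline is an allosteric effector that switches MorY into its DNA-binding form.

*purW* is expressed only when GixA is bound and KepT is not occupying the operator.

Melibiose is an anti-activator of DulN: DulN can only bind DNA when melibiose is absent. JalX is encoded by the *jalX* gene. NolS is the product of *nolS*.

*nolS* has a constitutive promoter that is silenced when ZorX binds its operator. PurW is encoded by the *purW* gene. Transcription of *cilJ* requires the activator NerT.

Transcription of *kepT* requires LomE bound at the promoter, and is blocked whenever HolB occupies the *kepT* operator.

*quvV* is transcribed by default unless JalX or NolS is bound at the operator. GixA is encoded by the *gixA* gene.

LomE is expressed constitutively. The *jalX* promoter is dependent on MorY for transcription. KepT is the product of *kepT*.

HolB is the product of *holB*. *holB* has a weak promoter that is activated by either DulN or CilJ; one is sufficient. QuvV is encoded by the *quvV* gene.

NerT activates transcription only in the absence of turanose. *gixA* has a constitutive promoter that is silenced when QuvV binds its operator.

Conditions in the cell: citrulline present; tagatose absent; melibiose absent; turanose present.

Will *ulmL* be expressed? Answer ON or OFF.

OFF

Citrulline is present, so MorY is active.
No repressor is bound and MorY is active, so *jalX* is transcribed.
So JalX is produced and active.
Tagatose is absent, so ZorX is active.
With repressor ZorX bound, *nolS* is not transcribed.
So NolS is not produced.
With repressor JalX bound, *quvV* is not transcribed.
So QuvV is not produced.
With no repressor bound, *gixA* is transcribed.
So GixA is produced and active.
LomE is produced constitutively and is active.
Melibiose is absent, so DulN is active.
Turanose is present, so NerT is inactive.
Required activator NerT is absent, so *cilJ* is not transcribed.
So CilJ is not produced.
Activator DulN is present, so *holB* is transcribed.
So HolB is produced and active.
With repressor HolB bound, *kepT* is not transcribed.
So KepT is not produced.
No repressor is bound and GixA is active, so *purW* is transcribed.
So PurW is produced and active.
With repressor PurW bound, *ulmL* is not transcribed.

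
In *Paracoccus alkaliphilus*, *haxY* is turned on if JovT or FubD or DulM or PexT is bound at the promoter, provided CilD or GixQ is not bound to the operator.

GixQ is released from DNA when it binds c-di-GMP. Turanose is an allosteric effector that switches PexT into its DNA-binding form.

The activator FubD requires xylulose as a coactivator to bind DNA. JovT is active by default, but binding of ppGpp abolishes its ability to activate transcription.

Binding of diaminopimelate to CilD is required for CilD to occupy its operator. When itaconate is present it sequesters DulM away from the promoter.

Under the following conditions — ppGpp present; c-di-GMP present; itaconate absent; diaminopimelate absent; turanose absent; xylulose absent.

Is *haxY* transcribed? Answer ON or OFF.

ON

Diaminopimelate is absent, so CilD is inactive.
c-di-GMP is present, so GixQ is inactive.
ppGpp is present, so JovT is inactive.
Xylulose is absent, so FubD is inactive.
Itaconate is absent, so DulM is active.
Turanose is absent, so PexT is inactive.
Activator DulM is present, so *haxY* is transcribed.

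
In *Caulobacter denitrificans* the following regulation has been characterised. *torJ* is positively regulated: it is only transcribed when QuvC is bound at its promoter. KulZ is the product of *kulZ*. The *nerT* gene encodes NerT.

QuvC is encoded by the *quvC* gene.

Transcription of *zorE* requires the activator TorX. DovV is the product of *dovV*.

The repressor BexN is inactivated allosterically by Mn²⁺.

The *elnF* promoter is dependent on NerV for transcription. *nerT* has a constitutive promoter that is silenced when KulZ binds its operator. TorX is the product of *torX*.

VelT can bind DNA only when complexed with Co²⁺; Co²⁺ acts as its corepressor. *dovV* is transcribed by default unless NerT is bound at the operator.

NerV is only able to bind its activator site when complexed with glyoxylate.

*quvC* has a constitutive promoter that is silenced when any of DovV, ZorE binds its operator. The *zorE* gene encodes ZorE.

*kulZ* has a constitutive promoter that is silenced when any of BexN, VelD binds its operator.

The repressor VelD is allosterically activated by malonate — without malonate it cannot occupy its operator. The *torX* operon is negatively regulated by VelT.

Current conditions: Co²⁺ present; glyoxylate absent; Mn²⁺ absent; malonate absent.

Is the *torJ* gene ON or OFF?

ON

Mn²⁺ is absent, so BexN is active.
Malonate is absent, so VelD is inactive.
With repressor BexN bound, *kulZ* is not transcribed.
So KulZ is not produced.
With no repressor bound, *nerT* is transcribed.
So NerT is produced and active.
With repressor NerT bound, *dovV* is not transcribed.
So DovV is not produced.
Co²⁺ is present, so VelT is active.
With repressor VelT bound, *torX* is not transcribed.
So TorX is not produced.
Required activator TorX is absent, so *zorE* is not transcribed.
So ZorE is not produced.
With no repressor bound, *quvC* is transcribed.
So QuvC is produced and active.
No repressor is bound and QuvC is active, so *torJ* is transcribed.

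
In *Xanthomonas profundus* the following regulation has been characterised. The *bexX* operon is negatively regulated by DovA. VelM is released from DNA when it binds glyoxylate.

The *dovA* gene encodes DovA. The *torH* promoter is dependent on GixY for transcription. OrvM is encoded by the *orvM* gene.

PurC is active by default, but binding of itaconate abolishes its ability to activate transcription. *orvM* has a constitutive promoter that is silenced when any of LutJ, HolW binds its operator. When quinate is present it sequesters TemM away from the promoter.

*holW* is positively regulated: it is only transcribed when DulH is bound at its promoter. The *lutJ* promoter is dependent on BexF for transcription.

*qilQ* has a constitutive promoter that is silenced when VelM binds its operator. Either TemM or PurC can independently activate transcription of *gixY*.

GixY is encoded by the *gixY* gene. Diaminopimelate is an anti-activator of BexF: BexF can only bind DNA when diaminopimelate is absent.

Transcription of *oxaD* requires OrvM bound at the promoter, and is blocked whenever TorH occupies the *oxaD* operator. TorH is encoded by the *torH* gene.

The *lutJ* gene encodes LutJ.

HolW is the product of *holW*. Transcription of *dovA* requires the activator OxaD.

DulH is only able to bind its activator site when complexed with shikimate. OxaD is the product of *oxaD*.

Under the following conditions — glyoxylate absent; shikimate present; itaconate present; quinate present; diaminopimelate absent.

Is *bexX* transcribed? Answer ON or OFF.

ON

Quinate is present, so TemM is inactive.
Itaconate is present, so PurC is inactive.
No activator is available at the *gixY* promoter, so *gixY* is not transcribed.
So GixY is not produced.
Required activator GixY is absent, so *torH* is not transcribed.
So TorH is not produced.
Diaminopimelate is absent, so BexF is active.
No repressor is bound and BexF is active, so *lutJ* is transcribed.
So LutJ is produced and active.
Shikimate is present, so DulH is active.
No repressor is bound and DulH is active, so *holW* is transcribed.
So HolW is produced and active.
With repressor LutJ bound, *orvM* is not transcribed.
So OrvM is not produced.
Required activator OrvM is absent, so *oxaD* is not transcribed.
So OxaD is not produced.
Required activator OxaD is absent, so *dovA* is not transcribed.
So DovA is not produced.
With no repressor bound, *bexX* is transcribed.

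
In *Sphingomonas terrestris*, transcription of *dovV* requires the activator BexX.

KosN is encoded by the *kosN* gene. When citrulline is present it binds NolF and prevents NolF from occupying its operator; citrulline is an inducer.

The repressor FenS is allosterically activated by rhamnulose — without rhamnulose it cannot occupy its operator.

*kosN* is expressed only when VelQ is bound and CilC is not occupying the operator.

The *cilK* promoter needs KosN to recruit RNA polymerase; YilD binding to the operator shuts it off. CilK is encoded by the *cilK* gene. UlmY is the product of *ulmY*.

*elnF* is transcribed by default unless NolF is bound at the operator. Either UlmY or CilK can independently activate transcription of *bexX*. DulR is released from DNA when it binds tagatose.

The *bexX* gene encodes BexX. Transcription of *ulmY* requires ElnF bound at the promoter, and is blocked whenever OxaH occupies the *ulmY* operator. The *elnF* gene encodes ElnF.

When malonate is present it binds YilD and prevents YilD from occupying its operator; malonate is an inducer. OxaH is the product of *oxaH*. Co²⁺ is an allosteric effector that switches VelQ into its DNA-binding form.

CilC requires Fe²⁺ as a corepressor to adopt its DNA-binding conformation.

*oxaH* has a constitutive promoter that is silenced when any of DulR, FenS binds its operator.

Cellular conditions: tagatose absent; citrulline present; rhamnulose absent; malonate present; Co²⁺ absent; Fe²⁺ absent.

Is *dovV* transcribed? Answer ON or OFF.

ON

Citrulline is present, so NolF is inactive.
With no repressor bound, *elnF* is transcribed.
So ElnF is produced and active.
Tagatose is absent, so DulR is active.
Rhamnulose is absent, so FenS is inactive.
With repressor DulR bound, *oxaH* is not transcribed.
So OxaH is not produced.
No repressor is bound and ElnF is active, so *ulmY* is transcribed.
So UlmY is produced and active.
Malonate is present, so YilD is inactive.
Co²⁺ is absent, so VelQ is inactive.
Fe²⁺ is absent, so CilC is inactive.
Required activator VelQ is absent, so *kosN* is not transcribed.
So KosN is not produced.
Required activator KosN is absent, so *cilK* is not transcribed.
So CilK is not produced.
Activator UlmY is present, so *bexX* is transcribed.
So BexX is produced and active.
No repressor is bound and BexX is active, so *dovV* is transcribed.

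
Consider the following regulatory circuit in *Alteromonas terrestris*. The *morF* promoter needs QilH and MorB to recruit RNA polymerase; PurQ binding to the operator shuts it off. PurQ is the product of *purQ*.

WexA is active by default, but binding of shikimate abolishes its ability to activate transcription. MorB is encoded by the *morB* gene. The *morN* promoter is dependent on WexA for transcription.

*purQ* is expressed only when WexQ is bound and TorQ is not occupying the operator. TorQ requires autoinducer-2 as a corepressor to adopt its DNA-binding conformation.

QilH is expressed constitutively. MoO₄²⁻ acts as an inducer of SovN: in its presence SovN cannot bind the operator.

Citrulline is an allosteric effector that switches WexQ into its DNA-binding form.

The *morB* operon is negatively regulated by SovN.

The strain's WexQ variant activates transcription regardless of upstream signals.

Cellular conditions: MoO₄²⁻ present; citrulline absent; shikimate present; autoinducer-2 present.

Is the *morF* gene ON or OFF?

ON

Autoinducer-2 is present, so TorQ is active.
WexQ is constitutively active in this strain.
With repressor TorQ bound, *purQ* is not transcribed.
So PurQ is not produced.
QilH is produced constitutively and is active.
MoO₄²⁻ is present, so SovN is inactive.
With no repressor bound, *morB* is transcribed.
So MorB is produced and active.
No repressor is bound and QilH and MorB are active, so *morF* is transcribed.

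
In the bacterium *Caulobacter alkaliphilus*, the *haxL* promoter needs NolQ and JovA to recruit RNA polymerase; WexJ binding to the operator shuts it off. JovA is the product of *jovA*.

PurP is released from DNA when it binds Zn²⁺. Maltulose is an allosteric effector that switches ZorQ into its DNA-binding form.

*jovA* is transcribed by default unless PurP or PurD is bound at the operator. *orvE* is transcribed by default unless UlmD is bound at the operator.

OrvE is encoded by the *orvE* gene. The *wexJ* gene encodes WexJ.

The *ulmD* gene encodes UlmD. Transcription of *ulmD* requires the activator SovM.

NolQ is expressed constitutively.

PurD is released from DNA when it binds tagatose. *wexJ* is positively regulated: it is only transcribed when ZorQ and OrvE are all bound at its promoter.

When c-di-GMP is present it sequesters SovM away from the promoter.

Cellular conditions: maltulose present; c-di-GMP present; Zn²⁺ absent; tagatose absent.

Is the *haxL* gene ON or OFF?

NolQ is produced constitutively and is active.
Maltulose is present, so ZorQ is active.
c-di-GMP is present, so SovM is inactive.
Required activator SovM is absent, so *ulmD* is not transcribed.
So UlmD is not produced.
With no repressor bound, *orvE* is transcribed.
So OrvE is produced and active.
No repressor is bound and ZorQ and OrvE are active, so *wexJ* is transcribed.
So WexJ is produced and active.
Zn²⁺ is absent, so PurP is active.
Tagatose is absent, so PurD is active.
With repressor PurP bound, *jovA* is not transcribed.
So JovA is not produced.
With repressor WexJ bound, *haxL* is not transcribed.

OFF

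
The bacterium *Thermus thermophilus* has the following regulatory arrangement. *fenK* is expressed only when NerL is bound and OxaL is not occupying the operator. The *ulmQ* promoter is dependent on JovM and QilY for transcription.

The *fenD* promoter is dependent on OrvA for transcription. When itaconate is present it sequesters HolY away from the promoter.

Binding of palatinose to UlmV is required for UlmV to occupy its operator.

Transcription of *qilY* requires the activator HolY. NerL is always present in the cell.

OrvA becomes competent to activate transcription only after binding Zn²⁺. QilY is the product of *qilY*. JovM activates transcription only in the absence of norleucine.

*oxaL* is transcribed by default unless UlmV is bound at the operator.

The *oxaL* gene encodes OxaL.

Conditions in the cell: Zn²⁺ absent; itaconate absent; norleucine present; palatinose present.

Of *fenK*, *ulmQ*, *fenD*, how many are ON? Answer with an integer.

1

Palatinose is present, so UlmV is active.
With repressor UlmV bound, *oxaL* is not transcribed.
So OxaL is not produced.
NerL is produced constitutively and is active.
No repressor is bound and NerL is active, so *fenK* is transcribed.
→ *fenK* is ON.
Norleucine is present, so JovM is inactive.
Itaconate is absent, so HolY is active.
No repressor is bound and HolY is active, so *qilY* is transcribed.
So QilY is produced and active.
Required activator JovM is absent, so *ulmQ* is not transcribed.
→ *ulmQ* is OFF.
Zn²⁺ is absent, so OrvA is inactive.
Required activator OrvA is absent, so *fenD* is not transcribed.
→ *fenD* is OFF.
1 of the 3 genes is transcribed.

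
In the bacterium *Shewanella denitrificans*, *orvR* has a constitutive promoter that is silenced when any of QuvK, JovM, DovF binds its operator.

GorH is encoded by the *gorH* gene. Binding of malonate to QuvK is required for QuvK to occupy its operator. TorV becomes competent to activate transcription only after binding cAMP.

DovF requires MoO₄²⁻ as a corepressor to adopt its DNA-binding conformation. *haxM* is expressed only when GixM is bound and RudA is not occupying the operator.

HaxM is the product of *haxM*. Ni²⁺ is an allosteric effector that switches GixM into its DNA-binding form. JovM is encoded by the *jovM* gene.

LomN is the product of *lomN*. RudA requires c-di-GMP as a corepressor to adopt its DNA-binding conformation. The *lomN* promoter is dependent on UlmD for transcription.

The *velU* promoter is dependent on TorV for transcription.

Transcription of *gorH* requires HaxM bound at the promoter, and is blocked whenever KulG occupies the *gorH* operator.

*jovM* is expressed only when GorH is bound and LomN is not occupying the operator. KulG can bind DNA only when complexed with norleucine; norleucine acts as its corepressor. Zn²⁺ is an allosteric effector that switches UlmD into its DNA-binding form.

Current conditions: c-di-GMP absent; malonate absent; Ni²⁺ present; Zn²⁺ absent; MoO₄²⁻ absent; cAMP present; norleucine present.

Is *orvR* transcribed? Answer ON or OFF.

ON

Malonate is absent, so QuvK is inactive.
Ni²⁺ is present, so GixM is active.
c-di-GMP is absent, so RudA is inactive.
No repressor is bound and GixM is active, so *haxM* is transcribed.
So HaxM is produced and active.
Norleucine is present, so KulG is active.
With repressor KulG bound, *gorH* is not transcribed.
So GorH is not produced.
Zn²⁺ is absent, so UlmD is inactive.
Required activator UlmD is absent, so *lomN* is not transcribed.
So LomN is not produced.
Required activator GorH is absent, so *jovM* is not transcribed.
So JovM is not produced.
MoO₄²⁻ is absent, so DovF is inactive.
With no repressor bound, *orvR* is transcribed.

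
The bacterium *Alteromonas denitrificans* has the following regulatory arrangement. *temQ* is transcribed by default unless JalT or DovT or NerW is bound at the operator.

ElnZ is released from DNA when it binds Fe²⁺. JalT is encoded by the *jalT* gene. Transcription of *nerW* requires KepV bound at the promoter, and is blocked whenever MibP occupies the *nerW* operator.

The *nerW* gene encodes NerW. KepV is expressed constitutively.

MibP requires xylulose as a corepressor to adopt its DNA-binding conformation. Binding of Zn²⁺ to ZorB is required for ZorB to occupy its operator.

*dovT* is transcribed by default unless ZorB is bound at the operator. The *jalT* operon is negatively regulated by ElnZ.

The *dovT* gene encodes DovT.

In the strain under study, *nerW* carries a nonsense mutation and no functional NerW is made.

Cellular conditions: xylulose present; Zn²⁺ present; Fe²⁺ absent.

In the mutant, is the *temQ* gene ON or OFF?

Fe²⁺ is absent, so ElnZ is active.
With repressor ElnZ bound, *jalT* is not transcribed.
So JalT is not produced.
Zn²⁺ is present, so ZorB is active.
With repressor ZorB bound, *dovT* is not transcribed.
So DovT is not produced.
NerW is non-functional in this strain, so it has no effect.
With no repressor bound, *temQ* is transcribed.

ON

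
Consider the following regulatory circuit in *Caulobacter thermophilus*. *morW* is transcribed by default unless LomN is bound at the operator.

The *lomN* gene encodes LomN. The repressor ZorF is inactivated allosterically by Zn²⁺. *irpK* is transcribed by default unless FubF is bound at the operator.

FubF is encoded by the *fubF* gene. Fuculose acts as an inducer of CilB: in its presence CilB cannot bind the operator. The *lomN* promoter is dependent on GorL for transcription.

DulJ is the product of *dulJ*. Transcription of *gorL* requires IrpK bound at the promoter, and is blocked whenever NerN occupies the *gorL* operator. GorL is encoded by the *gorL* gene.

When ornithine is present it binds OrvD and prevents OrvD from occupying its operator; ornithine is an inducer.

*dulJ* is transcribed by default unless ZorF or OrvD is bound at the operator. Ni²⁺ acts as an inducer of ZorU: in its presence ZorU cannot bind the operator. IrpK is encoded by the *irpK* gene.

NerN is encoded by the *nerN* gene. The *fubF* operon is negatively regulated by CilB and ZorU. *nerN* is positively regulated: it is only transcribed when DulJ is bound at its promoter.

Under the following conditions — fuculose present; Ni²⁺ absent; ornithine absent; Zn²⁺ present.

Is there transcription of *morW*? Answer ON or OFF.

Zn²⁺ is present, so ZorF is inactive.
Ornithine is absent, so OrvD is active.
With repressor OrvD bound, *dulJ* is not transcribed.
So DulJ is not produced.
Required activator DulJ is absent, so *nerN* is not transcribed.
So NerN is not produced.
Fuculose is present, so CilB is inactive.
Ni²⁺ is absent, so ZorU is active.
With repressor ZorU bound, *fubF* is not transcribed.
So FubF is not produced.
With no repressor bound, *irpK* is transcribed.
So IrpK is produced and active.
No repressor is bound and IrpK is active, so *gorL* is transcribed.
So GorL is produced and active.
No repressor is bound and GorL is active, so *lomN* is transcribed.
So LomN is produced and active.
With repressor LomN bound, *morW* is not transcribed.

OFF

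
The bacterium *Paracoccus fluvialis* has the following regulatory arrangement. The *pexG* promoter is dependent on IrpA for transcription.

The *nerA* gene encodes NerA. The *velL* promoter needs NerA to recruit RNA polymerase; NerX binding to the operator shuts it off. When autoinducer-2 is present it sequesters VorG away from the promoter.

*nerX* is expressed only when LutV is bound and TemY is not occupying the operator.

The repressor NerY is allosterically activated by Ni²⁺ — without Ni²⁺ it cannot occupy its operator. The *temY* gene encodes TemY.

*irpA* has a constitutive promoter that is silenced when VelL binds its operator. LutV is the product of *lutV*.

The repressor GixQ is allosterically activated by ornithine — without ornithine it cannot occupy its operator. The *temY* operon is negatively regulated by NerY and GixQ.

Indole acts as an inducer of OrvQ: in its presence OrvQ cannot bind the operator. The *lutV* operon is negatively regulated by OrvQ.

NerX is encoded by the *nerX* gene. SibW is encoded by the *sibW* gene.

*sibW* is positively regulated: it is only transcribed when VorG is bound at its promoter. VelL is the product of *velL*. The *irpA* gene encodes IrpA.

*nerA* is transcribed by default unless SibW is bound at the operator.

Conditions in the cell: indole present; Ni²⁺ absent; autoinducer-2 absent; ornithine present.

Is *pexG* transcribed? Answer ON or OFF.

ON

Indole is present, so OrvQ is inactive.
With no repressor bound, *lutV* is transcribed.
So LutV is produced and active.
Ni²⁺ is absent, so NerY is inactive.
Ornithine is present, so GixQ is active.
With repressor GixQ bound, *temY* is not transcribed.
So TemY is not produced.
No repressor is bound and LutV is active, so *nerX* is transcribed.
So NerX is produced and active.
Autoinducer-2 is absent, so VorG is active.
No repressor is bound and VorG is active, so *sibW* is transcribed.
So SibW is produced and active.
With repressor SibW bound, *nerA* is not transcribed.
So NerA is not produced.
With repressor NerX bound, *velL* is not transcribed.
So VelL is not produced.
With no repressor bound, *irpA* is transcribed.
So IrpA is produced and active.
No repressor is bound and IrpA is active, so *pexG* is transcribed.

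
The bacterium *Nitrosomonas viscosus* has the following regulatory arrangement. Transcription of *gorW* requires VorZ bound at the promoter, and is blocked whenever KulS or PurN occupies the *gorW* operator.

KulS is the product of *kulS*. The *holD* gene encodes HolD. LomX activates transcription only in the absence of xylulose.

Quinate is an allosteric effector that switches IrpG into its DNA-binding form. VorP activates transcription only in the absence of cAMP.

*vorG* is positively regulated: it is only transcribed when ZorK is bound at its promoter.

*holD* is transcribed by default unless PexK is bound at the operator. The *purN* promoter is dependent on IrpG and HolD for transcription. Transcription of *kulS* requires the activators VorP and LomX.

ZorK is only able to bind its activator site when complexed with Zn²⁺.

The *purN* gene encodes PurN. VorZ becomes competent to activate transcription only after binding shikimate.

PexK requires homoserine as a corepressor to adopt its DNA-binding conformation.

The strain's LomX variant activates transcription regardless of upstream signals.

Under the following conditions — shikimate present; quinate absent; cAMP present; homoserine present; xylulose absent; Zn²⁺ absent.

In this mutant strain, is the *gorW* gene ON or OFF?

cAMP is present, so VorP is inactive.
LomX is constitutively active in this strain.
Required activator VorP is absent, so *kulS* is not transcribed.
So KulS is not produced.
Quinate is absent, so IrpG is inactive.
Homoserine is present, so PexK is active.
With repressor PexK bound, *holD* is not transcribed.
So HolD is not produced.
Required activator IrpG is absent, so *purN* is not transcribed.
So PurN is not produced.
Shikimate is present, so VorZ is active.
No repressor is bound and VorZ is active, so *gorW* is transcribed.

ON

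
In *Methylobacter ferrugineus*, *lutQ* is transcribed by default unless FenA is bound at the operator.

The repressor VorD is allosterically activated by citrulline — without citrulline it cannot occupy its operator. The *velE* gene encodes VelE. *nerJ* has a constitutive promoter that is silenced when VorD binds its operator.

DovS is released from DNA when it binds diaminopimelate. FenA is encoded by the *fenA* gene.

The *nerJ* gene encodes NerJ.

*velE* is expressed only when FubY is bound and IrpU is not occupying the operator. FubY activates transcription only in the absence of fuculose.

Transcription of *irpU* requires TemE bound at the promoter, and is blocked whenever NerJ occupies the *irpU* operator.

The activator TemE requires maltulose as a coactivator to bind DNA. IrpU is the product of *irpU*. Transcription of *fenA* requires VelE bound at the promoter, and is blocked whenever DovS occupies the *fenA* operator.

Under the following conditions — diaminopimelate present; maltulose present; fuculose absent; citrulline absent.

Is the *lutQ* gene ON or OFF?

OFF

Citrulline is absent, so VorD is inactive.
With no repressor bound, *nerJ* is transcribed.
So NerJ is produced and active.
Maltulose is present, so TemE is active.
With repressor NerJ bound, *irpU* is not transcribed.
So IrpU is not produced.
Fuculose is absent, so FubY is active.
No repressor is bound and FubY is active, so *velE* is transcribed.
So VelE is produced and active.
Diaminopimelate is present, so DovS is inactive.
No repressor is bound and VelE is active, so *fenA* is transcribed.
So FenA is produced and active.
With repressor FenA bound, *lutQ* is not transcribed.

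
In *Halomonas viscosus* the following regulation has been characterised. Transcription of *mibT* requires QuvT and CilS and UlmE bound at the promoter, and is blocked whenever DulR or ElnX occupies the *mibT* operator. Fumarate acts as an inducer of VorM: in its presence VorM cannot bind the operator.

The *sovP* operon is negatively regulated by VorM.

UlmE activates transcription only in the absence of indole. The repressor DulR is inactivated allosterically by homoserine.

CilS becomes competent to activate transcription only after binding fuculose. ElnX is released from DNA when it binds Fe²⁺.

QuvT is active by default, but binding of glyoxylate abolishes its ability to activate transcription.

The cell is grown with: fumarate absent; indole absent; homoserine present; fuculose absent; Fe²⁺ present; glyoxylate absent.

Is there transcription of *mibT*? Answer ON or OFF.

OFF

Glyoxylate is absent, so QuvT is active.
Homoserine is present, so DulR is inactive.
Fuculose is absent, so CilS is inactive.
Indole is absent, so UlmE is active.
Fe²⁺ is present, so ElnX is inactive.
Required activator CilS is absent, so *mibT* is not transcribed.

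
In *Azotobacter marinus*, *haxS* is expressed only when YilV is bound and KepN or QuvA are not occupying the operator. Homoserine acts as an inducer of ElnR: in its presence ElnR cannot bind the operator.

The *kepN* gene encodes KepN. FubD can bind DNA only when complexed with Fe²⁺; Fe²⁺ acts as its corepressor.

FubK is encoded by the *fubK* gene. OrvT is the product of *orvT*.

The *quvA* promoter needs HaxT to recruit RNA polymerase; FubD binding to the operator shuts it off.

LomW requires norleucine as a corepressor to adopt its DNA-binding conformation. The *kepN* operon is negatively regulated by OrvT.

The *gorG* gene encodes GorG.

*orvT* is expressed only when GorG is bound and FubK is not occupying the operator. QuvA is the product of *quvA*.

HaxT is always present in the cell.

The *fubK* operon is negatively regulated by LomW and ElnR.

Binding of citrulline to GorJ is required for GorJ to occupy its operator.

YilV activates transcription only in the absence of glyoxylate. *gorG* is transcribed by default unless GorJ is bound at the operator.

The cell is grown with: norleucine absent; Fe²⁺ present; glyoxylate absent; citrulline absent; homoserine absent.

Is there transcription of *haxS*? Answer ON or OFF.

Norleucine is absent, so LomW is inactive.
Homoserine is absent, so ElnR is active.
With repressor ElnR bound, *fubK* is not transcribed.
So FubK is not produced.
Citrulline is absent, so GorJ is inactive.
With no repressor bound, *gorG* is transcribed.
So GorG is produced and active.
No repressor is bound and GorG is active, so *orvT* is transcribed.
So OrvT is produced and active.
With repressor OrvT bound, *kepN* is not transcribed.
So KepN is not produced.
Glyoxylate is absent, so YilV is active.
Fe²⁺ is present, so FubD is active.
HaxT is produced constitutively and is active.
With repressor FubD bound, *quvA* is not transcribed.
So QuvA is not produced.
No repressor is bound and YilV is active, so *haxS* is transcribed.

ON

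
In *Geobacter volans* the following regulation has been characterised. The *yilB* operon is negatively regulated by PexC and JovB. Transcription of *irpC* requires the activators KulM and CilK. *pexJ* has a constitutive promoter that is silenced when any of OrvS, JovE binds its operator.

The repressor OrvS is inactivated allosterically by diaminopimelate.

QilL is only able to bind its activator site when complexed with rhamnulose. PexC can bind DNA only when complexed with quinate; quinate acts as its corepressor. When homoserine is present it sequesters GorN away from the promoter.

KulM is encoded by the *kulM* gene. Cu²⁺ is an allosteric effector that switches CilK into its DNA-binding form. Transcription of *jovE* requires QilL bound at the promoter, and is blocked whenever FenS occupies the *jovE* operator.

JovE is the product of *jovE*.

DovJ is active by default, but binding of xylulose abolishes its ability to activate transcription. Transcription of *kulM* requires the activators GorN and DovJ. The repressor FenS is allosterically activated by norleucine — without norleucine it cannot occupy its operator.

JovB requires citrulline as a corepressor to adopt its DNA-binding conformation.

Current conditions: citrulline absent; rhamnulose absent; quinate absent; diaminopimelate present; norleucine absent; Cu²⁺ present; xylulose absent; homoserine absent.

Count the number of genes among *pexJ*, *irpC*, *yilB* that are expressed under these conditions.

3

Diaminopimelate is present, so OrvS is inactive.
Rhamnulose is absent, so QilL is inactive.
Norleucine is absent, so FenS is inactive.
Required activator QilL is absent, so *jovE* is not transcribed.
So JovE is not produced.
With no repressor bound, *pexJ* is transcribed.
→ *pexJ* is ON.
Homoserine is absent, so GorN is active.
Xylulose is absent, so DovJ is active.
No repressor is bound and GorN and DovJ are active, so *kulM* is transcribed.
So KulM is produced and active.
Cu²⁺ is present, so CilK is active.
No repressor is bound and KulM and CilK are active, so *irpC* is transcribed.
→ *irpC* is ON.
Quinate is absent, so PexC is inactive.
Citrulline is absent, so JovB is inactive.
With no repressor bound, *yilB* is transcribed.
→ *yilB* is ON.
3 of the 3 genes are transcribed.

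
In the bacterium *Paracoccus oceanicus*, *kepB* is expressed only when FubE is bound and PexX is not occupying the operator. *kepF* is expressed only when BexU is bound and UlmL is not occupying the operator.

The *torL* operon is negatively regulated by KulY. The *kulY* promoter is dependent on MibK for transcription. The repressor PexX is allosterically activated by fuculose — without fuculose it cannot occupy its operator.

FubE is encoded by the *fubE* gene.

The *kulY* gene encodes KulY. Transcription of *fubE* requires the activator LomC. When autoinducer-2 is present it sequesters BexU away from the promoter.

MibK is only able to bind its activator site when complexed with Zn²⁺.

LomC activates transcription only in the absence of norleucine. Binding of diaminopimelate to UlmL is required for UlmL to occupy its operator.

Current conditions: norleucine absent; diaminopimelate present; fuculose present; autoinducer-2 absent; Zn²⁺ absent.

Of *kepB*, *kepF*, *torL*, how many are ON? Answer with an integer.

Fuculose is present, so PexX is active.
Norleucine is absent, so LomC is active.
No repressor is bound and LomC is active, so *fubE* is transcribed.
So FubE is produced and active.
With repressor PexX bound, *kepB* is not transcribed.
→ *kepB* is OFF.
Autoinducer-2 is absent, so BexU is active.
Diaminopimelate is present, so UlmL is active.
With repressor UlmL bound, *kepF* is not transcribed.
→ *kepF* is OFF.
Zn²⁺ is absent, so MibK is inactive.
Required activator MibK is absent, so *kulY* is not transcribed.
So KulY is not produced.
With no repressor bound, *torL* is transcribed.
→ *torL* is ON.
1 of the 3 genes is transcribed.

1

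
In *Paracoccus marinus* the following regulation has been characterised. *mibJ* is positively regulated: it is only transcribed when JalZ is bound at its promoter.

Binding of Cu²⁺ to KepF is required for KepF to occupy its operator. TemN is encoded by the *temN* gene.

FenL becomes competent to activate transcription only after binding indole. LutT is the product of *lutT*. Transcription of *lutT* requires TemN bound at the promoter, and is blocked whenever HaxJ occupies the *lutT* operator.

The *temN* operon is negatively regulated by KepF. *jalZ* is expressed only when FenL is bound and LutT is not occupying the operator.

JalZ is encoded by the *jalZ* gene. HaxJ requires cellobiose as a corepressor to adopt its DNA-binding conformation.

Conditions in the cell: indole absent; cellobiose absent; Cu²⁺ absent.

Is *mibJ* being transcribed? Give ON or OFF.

OFF

Cu²⁺ is absent, so KepF is inactive.
With no repressor bound, *temN* is transcribed.
So TemN is produced and active.
Cellobiose is absent, so HaxJ is inactive.
No repressor is bound and TemN is active, so *lutT* is transcribed.
So LutT is produced and active.
Indole is absent, so FenL is inactive.
With repressor LutT bound, *jalZ* is not transcribed.
So JalZ is not produced.
Required activator JalZ is absent, so *mibJ* is not transcribed.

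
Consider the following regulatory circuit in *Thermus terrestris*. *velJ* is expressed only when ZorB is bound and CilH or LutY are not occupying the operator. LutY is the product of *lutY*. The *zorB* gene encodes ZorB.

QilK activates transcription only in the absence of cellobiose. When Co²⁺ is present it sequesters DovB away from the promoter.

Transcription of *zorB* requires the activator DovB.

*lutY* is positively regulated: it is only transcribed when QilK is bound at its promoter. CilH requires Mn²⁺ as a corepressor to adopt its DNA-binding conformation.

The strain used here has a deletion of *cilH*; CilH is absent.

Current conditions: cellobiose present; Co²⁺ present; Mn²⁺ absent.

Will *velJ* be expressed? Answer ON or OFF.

CilH is non-functional in this strain, so it has no effect.
Co²⁺ is present, so DovB is inactive.
Required activator DovB is absent, so *zorB* is not transcribed.
So ZorB is not produced.
Cellobiose is present, so QilK is inactive.
Required activator QilK is absent, so *lutY* is not transcribed.
So LutY is not produced.
Required activator ZorB is absent, so *velJ* is not transcribed.

OFF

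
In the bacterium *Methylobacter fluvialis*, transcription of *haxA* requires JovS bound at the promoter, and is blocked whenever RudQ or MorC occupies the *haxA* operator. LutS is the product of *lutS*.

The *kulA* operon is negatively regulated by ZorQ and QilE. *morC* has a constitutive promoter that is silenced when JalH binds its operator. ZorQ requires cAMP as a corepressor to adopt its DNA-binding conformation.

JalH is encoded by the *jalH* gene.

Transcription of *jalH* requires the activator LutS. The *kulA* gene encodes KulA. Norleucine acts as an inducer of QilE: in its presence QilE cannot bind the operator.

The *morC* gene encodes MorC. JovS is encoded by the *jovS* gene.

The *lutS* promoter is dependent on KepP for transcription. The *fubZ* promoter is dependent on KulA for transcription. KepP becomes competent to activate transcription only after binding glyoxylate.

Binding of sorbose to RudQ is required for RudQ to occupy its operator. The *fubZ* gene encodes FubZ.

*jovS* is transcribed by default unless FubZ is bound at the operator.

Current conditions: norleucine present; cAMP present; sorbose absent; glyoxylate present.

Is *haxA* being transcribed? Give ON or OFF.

ON

Sorbose is absent, so RudQ is inactive.
Glyoxylate is present, so KepP is active.
No repressor is bound and KepP is active, so *lutS* is transcribed.
So LutS is produced and active.
No repressor is bound and LutS is active, so *jalH* is transcribed.
So JalH is produced and active.
With repressor JalH bound, *morC* is not transcribed.
So MorC is not produced.
cAMP is present, so ZorQ is active.
Norleucine is present, so QilE is inactive.
With repressor ZorQ bound, *kulA* is not transcribed.
So KulA is not produced.
Required activator KulA is absent, so *fubZ* is not transcribed.
So FubZ is not produced.
With no repressor bound, *jovS* is transcribed.
So JovS is produced and active.
No repressor is bound and JovS is active, so *haxA* is transcribed.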